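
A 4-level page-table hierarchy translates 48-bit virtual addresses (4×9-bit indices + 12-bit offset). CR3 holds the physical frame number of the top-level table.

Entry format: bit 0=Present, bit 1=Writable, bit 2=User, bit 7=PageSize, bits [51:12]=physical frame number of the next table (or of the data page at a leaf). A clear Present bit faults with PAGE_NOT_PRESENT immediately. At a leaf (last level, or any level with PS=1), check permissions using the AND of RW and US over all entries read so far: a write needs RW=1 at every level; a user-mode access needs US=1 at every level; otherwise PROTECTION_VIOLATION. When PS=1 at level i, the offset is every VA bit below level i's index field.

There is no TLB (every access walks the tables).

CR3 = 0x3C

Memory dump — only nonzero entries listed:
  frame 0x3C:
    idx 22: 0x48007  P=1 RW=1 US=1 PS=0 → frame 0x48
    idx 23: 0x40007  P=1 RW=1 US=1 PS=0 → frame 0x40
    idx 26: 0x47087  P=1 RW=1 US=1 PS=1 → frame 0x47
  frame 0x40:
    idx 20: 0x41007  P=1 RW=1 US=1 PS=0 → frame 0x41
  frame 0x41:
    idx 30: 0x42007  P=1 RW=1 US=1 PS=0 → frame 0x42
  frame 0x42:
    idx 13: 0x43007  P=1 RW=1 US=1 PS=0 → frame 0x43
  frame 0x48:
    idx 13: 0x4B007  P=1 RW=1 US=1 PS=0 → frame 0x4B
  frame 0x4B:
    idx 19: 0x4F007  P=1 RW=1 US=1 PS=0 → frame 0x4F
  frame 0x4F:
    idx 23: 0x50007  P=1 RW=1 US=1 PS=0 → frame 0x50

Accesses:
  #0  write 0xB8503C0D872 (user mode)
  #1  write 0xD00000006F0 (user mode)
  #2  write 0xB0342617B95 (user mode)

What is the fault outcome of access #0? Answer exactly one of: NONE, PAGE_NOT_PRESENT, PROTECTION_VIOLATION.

Per-access translation:
#0 VA=0xB8503C0D872 (w,user):
  L0 @0x3C[23] → 0x40007  P=1,RW=1,US=1,PS=0
  L1 @0x40[20] → 0x41007  P=1,RW=1,US=1,PS=0
  L2 @0x41[30] → 0x42007  P=1,RW=1,US=1,PS=0
  L3 @0x42[13] → 0x43007  P=1,RW=1,US=1,PS=0
  ⇒ phys 0x43872  [4 reads]
#1 VA=0xD00000006F0 (w,user):
  L0 @0x3C[26] → 0x47087  P=1,RW=1,US=1,PS=1
  ⇒ phys 0x476F0 (huge @L0)  [1 reads]
#2 VA=0xB0342617B95 (w,user):
  L0 @0x3C[22] → 0x48007  P=1,RW=1,US=1,PS=0
  L1 @0x48[13] → 0x4B007  P=1,RW=1,US=1,PS=0
  L2 @0x4B[19] → 0x4F007  P=1,RW=1,US=1,PS=0
  L3 @0x4F[23] → 0x50007  P=1,RW=1,US=1,PS=0
  ⇒ phys 0x50B95  [4 reads]

Access #0 fault: NONE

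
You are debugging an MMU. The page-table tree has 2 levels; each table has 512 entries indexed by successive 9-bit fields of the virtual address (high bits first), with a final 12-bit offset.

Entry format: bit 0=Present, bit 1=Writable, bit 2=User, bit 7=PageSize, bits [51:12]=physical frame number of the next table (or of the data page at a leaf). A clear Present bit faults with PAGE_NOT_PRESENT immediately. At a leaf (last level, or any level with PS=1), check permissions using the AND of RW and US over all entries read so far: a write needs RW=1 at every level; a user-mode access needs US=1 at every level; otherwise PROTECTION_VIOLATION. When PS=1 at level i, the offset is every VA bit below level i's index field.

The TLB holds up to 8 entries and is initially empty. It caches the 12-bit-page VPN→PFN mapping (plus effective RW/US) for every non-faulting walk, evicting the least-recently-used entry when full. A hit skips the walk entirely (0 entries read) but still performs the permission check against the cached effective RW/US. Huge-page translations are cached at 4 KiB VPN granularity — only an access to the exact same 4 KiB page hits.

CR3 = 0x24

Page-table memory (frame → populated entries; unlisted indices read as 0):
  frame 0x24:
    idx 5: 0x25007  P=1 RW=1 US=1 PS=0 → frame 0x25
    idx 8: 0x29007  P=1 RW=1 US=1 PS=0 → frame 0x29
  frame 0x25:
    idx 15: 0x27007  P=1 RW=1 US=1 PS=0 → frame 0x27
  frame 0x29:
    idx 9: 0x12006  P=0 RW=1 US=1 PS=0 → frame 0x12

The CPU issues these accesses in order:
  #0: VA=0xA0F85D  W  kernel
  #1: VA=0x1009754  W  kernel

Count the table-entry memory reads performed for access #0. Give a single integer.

Walk each access:
#0 VA=0xA0F85D (w,kernel):
  lvl0: tbl 0x24, slot 5 ⇒ 0x25007 (P1/RW1/US1/PS0)
  lvl1: tbl 0x25, slot 15 ⇒ 0x27007 (P1/RW1/US1/PS0)
  ⇒ phys 0x2785D  [2 reads]
#1 VA=0x1009754 (w,kernel):
  lvl0: tbl 0x24, slot 8 ⇒ 0x29007 (P1/RW1/US1/PS0)
  lvl1: tbl 0x29, slot 9 ⇒ 0x12006 (P0/RW1/US1/PS0)
  → PAGE_NOT_PRESENT  (2 entries read)

Entries read for #0: 2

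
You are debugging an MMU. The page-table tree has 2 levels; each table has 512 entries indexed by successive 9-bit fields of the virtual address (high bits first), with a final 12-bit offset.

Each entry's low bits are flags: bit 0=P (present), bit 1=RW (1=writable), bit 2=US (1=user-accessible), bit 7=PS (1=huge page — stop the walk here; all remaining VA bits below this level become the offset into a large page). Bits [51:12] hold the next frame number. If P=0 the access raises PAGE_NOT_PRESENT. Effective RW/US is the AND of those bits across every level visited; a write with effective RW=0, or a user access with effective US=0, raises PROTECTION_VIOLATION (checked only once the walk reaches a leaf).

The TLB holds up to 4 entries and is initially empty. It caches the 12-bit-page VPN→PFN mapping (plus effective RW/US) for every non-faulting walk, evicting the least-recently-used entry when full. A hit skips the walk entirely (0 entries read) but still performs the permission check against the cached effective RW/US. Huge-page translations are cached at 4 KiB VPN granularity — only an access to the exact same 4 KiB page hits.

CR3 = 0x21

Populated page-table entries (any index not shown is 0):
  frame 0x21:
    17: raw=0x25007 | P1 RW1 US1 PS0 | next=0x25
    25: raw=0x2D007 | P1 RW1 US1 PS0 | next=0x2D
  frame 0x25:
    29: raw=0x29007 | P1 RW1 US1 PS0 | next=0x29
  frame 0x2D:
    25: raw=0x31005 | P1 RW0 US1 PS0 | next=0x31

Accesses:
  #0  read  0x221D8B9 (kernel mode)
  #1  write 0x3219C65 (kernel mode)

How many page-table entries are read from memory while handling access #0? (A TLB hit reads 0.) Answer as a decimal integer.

Trace:
#0 VA=0x221D8B9 (r,kernel):
  [0] read 0x21 idx=17: raw=0x25007 flags P=1 W=1 U=1 S=0
  [1] read 0x25 idx=29: raw=0x29007 flags P=1 W=1 U=1 S=0
  → PA=0x298B9  (2 entries read)
#1 VA=0x3219C65 (w,kernel):
  [0] read 0x21 idx=25: raw=0x2D007 flags P=1 W=1 U=1 S=0
  [1] read 0x2D idx=25: raw=0x31005 flags P=1 W=0 U=1 S=0
  ⇒ fault: PROTECTION_VIOLATION  — 2 lookups

Entries read for #0: 2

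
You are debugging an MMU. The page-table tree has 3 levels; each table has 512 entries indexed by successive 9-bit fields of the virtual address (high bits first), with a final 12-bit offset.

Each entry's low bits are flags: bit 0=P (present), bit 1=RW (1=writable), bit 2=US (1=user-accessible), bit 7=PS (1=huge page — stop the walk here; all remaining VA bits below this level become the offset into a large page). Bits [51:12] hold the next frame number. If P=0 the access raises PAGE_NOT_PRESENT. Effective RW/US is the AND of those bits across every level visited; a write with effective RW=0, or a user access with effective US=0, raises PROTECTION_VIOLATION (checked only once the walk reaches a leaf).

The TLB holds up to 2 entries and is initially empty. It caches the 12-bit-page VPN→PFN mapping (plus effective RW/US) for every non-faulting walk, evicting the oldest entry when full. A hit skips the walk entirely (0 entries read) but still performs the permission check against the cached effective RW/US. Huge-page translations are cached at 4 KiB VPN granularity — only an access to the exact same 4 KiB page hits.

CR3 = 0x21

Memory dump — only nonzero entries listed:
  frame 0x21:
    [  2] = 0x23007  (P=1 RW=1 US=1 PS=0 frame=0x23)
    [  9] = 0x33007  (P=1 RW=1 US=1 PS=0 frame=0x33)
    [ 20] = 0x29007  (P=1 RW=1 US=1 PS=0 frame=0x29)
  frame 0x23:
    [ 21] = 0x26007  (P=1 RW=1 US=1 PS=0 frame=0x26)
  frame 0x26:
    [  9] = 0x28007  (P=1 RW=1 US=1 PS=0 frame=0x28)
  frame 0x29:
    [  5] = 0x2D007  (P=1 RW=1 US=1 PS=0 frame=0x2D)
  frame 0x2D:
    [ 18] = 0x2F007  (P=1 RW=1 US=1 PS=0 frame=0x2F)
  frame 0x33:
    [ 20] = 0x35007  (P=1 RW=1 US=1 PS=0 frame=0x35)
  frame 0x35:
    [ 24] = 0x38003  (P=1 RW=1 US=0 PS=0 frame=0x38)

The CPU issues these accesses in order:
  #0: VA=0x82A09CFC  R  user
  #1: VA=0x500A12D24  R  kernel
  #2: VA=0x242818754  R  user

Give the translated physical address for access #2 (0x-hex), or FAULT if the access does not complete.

Walk each access:
#0 VA=0x82A09CFC (r,user):
  lvl0: tbl 0x21, slot 2 ⇒ 0x23007 (P1/RW1/US1/PS0)
  lvl1: tbl 0x23, slot 21 ⇒ 0x26007 (P1/RW1/US1/PS0)
  lvl2: tbl 0x26, slot 9 ⇒ 0x28007 (P1/RW1/US1/PS0)
  ✓ 0x28CFC  — 3 lookups
#1 VA=0x500A12D24 (r,kernel):
  lvl0: tbl 0x21, slot 20 ⇒ 0x29007 (P1/RW1/US1/PS0)
  lvl1: tbl 0x29, slot 5 ⇒ 0x2D007 (P1/RW1/US1/PS0)
  lvl2: tbl 0x2D, slot 18 ⇒ 0x2F007 (P1/RW1/US1/PS0)
  ✓ 0x2FD24  — 3 lookups
#2 VA=0x242818754 (r,user):
  lvl0: tbl 0x21, slot 9 ⇒ 0x33007 (P1/RW1/US1/PS0)
  lvl1: tbl 0x33, slot 20 ⇒ 0x35007 (P1/RW1/US1/PS0)
  lvl2: tbl 0x35, slot 24 ⇒ 0x38003 (P1/RW1/US0/PS0)
  ⇒ fault: PROTECTION_VIOLATION  — 3 lookups

Access #2 PA: FAULT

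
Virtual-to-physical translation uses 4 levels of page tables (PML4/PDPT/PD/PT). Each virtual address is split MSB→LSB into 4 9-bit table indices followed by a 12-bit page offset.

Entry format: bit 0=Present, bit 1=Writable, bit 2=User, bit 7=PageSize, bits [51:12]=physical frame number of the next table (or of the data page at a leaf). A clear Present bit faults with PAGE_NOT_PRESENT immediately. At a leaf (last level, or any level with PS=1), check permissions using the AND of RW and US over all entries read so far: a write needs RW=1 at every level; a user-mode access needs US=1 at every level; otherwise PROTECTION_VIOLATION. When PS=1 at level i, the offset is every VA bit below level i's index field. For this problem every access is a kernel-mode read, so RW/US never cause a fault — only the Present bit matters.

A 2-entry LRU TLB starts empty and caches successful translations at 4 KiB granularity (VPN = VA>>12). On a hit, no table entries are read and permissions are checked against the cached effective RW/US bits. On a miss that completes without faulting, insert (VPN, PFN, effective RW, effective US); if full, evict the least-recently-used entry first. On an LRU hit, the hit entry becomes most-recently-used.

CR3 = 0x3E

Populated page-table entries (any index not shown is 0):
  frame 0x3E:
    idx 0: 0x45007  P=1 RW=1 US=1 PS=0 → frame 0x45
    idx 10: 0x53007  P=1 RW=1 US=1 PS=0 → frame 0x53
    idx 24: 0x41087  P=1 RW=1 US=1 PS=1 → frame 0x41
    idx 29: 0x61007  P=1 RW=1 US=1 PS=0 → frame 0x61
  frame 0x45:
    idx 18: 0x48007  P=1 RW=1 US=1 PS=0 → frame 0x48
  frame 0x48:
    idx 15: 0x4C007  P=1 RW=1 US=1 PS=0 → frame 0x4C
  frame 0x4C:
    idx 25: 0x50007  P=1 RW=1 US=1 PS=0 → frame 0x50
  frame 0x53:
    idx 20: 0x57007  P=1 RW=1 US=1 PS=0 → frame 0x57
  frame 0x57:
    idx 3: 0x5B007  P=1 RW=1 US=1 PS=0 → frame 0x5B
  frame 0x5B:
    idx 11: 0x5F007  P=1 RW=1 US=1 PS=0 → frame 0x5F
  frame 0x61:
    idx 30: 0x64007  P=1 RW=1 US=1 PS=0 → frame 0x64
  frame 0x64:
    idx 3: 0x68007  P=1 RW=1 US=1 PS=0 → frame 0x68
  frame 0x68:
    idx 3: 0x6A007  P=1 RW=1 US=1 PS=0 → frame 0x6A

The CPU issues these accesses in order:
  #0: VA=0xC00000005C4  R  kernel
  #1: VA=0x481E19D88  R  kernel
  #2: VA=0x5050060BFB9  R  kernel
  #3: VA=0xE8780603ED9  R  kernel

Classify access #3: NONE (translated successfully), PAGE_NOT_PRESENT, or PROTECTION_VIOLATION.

Trace:
#0 VA=0xC00000005C4 (r,kernel):
  L0: frame=0x3E idx=24 entry=0x41087 [P=1 RW=1 US=1 PS=1]
  ⇒ phys 0x415C4 (huge @L0)  [1 reads]
#1 VA=0x481E19D88 (r,kernel):
  L0: frame=0x3E idx=0 entry=0x45007 [P=1 RW=1 US=1 PS=0]
  L1: frame=0x45 idx=18 entry=0x48007 [P=1 RW=1 US=1 PS=0]
  L2: frame=0x48 idx=15 entry=0x4C007 [P=1 RW=1 US=1 PS=0]
  L3: frame=0x4C idx=25 entry=0x50007 [P=1 RW=1 US=1 PS=0]
  ⇒ phys 0x50D88  [4 reads]
#2 VA=0x5050060BFB9 (r,kernel):
  L0: frame=0x3E idx=10 entry=0x53007 [P=1 RW=1 US=1 PS=0]
  L1: frame=0x53 idx=20 entry=0x57007 [P=1 RW=1 US=1 PS=0]
  L2: frame=0x57 idx=3 entry=0x5B007 [P=1 RW=1 US=1 PS=0]
  L3: frame=0x5B idx=11 entry=0x5F007 [P=1 RW=1 US=1 PS=0]
  ⇒ phys 0x5FFB9  [4 reads]
#3 VA=0xE8780603ED9 (r,kernel):
  L0: frame=0x3E idx=29 entry=0x61007 [P=1 RW=1 US=1 PS=0]
  L1: frame=0x61 idx=30 entry=0x64007 [P=1 RW=1 US=1 PS=0]
  L2: frame=0x64 idx=3 entry=0x68007 [P=1 RW=1 US=1 PS=0]
  L3: frame=0x68 idx=3 entry=0x6A007 [P=1 RW=1 US=1 PS=0]
  ⇒ phys 0x6AED9  [4 reads]

Access #3 fault: NONE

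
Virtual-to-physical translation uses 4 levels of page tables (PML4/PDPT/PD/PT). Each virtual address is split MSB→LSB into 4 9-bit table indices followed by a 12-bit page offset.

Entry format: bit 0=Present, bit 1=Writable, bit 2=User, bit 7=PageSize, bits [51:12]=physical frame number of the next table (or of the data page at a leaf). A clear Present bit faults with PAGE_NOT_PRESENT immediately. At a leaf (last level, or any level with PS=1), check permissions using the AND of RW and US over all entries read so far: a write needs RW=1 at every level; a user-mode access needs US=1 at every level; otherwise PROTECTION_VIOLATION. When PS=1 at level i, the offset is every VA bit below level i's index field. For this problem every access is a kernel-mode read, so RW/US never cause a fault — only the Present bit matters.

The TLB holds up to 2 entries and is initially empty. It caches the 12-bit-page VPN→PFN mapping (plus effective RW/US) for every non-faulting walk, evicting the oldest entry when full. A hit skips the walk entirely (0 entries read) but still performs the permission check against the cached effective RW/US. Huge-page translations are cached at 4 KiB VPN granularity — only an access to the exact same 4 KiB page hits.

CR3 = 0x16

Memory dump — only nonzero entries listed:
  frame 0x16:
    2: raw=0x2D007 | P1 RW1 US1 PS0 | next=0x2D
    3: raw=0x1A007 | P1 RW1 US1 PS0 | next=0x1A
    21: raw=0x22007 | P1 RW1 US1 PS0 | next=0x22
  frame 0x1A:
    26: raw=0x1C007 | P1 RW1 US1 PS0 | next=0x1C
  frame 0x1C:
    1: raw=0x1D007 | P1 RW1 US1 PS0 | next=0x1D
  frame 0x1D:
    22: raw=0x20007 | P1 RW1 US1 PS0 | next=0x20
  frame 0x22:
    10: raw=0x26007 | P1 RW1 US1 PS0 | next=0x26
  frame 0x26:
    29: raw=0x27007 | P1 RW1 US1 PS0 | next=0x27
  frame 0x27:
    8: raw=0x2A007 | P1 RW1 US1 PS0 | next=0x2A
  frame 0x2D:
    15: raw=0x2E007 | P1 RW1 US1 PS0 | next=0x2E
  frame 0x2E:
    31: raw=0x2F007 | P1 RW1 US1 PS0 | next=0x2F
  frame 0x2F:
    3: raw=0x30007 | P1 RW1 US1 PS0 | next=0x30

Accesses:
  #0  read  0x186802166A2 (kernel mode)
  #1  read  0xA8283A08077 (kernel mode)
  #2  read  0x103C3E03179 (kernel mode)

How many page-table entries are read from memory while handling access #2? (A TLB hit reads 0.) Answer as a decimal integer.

Trace:
#0 VA=0x186802166A2 (r,kernel):
  [0] read 0x16 idx=3: raw=0x1A007 flags P=1 W=1 U=1 S=0
  [1] read 0x1A idx=26: raw=0x1C007 flags P=1 W=1 U=1 S=0
  [2] read 0x1C idx=1: raw=0x1D007 flags P=1 W=1 U=1 S=0
  [3] read 0x1D idx=22: raw=0x20007 flags P=1 W=1 U=1 S=0
  → PA=0x206A2  (4 entries read)
#1 VA=0xA8283A08077 (r,kernel):
  [0] read 0x16 idx=21: raw=0x22007 flags P=1 W=1 U=1 S=0
  [1] read 0x22 idx=10: raw=0x26007 flags P=1 W=1 U=1 S=0
  [2] read 0x26 idx=29: raw=0x27007 flags P=1 W=1 U=1 S=0
  [3] read 0x27 idx=8: raw=0x2A007 flags P=1 W=1 U=1 S=0
  → PA=0x2A077  (4 entries read)
#2 VA=0x103C3E03179 (r,kernel):
  [0] read 0x16 idx=2: raw=0x2D007 flags P=1 W=1 U=1 S=0
  [1] read 0x2D idx=15: raw=0x2E007 flags P=1 W=1 U=1 S=0
  [2] read 0x2E idx=31: raw=0x2F007 flags P=1 W=1 U=1 S=0
  [3] read 0x2F idx=3: raw=0x30007 flags P=1 W=1 U=1 S=0
  → PA=0x30179  (4 entries read)

Entries read for #2: 4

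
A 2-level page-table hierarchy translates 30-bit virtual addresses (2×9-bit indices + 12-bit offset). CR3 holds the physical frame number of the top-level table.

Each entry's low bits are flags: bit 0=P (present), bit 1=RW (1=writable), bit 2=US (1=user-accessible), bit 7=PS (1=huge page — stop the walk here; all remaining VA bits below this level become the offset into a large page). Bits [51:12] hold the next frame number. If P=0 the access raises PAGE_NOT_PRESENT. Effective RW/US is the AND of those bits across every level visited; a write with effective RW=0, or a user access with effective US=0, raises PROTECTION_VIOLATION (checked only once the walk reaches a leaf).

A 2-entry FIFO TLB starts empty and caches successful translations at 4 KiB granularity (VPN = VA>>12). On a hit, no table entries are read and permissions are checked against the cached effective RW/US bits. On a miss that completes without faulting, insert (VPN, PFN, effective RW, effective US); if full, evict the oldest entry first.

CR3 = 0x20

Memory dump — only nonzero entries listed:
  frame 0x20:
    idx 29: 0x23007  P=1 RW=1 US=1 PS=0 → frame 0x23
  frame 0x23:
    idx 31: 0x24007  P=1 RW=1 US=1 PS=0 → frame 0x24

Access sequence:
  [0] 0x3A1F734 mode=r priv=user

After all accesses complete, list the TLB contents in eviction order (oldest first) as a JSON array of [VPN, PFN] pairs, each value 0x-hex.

Trace:
#0 VA=0x3A1F734 (r,user):
  L0: frame=0x20 idx=29 entry=0x23007 [P=1 RW=1 US=1 PS=0]
  L1: frame=0x23 idx=31 entry=0x24007 [P=1 RW=1 US=1 PS=0]
  → PA=0x24734  (2 entries read)

TLB: [["0x3A1F", "0x24"]]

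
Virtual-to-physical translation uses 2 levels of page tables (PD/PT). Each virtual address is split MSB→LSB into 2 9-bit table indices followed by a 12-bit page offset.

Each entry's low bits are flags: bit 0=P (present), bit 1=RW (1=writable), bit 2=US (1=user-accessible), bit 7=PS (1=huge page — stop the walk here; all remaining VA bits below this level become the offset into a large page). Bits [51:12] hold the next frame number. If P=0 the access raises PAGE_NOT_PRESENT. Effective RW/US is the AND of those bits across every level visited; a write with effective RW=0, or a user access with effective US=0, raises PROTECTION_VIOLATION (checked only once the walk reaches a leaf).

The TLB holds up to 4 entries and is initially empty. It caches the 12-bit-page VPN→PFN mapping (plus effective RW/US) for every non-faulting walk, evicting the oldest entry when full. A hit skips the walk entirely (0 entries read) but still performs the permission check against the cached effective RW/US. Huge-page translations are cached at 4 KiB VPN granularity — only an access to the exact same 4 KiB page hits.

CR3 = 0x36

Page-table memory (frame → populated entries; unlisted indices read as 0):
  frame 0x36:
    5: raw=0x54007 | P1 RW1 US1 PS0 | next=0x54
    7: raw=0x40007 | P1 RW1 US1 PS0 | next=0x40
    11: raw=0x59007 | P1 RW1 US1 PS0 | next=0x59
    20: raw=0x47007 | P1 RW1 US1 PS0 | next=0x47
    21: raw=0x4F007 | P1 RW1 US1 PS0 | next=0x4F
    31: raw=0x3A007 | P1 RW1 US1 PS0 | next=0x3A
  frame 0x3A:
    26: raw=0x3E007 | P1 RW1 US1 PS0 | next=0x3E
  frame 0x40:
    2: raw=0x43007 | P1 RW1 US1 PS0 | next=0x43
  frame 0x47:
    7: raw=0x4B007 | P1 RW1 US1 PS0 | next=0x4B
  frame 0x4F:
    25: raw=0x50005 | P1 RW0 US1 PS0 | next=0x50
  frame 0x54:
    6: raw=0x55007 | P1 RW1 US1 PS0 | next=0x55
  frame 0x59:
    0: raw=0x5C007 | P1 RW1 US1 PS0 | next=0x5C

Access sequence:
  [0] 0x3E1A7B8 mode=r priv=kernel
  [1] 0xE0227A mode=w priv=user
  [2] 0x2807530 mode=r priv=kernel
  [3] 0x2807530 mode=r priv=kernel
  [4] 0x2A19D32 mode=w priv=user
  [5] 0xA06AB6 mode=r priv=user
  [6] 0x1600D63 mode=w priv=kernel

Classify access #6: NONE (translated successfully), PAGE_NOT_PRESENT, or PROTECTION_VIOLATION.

Walk each access:
#0 VA=0x3E1A7B8 (r,kernel):
  [0] read 0x36 idx=31: raw=0x3A007 flags P=1 W=1 U=1 S=0
  [1] read 0x3A idx=26: raw=0x3E007 flags P=1 W=1 U=1 S=0
  ⇒ phys 0x3E7B8  [2 reads]
#1 VA=0xE0227A (w,user):
  [0] read 0x36 idx=7: raw=0x40007 flags P=1 W=1 U=1 S=0
  [1] read 0x40 idx=2: raw=0x43007 flags P=1 W=1 U=1 S=0
  ⇒ phys 0x4327A  [2 reads]
#2 VA=0x2807530 (r,kernel):
  [0] read 0x36 idx=20: raw=0x47007 flags P=1 W=1 U=1 S=0
  [1] read 0x47 idx=7: raw=0x4B007 flags P=1 W=1 U=1 S=0
  ⇒ phys 0x4B530  [2 reads]
#3 VA=0x2807530 (r,kernel):
  TLB hit vpn=0x2807 → PA=0x4B530
#4 VA=0x2A19D32 (w,user):
  [0] read 0x36 idx=21: raw=0x4F007 flags P=1 W=1 U=1 S=0
  [1] read 0x4F idx=25: raw=0x50005 flags P=1 W=0 U=1 S=0
  ✗ PROTECTION_VIOLATION  [2 reads]
#5 VA=0xA06AB6 (r,user):
  [0] read 0x36 idx=5: raw=0x54007 flags P=1 W=1 U=1 S=0
  [1] read 0x54 idx=6: raw=0x55007 flags P=1 W=1 U=1 S=0
  ⇒ phys 0x55AB6  [2 reads]
#6 VA=0x1600D63 (w,kernel):
  [0] read 0x36 idx=11: raw=0x59007 flags P=1 W=1 U=1 S=0
  [1] read 0x59 idx=0: raw=0x5C007 flags P=1 W=1 U=1 S=0
  ⇒ phys 0x5CD63  [2 reads]

Access #6 fault: NONE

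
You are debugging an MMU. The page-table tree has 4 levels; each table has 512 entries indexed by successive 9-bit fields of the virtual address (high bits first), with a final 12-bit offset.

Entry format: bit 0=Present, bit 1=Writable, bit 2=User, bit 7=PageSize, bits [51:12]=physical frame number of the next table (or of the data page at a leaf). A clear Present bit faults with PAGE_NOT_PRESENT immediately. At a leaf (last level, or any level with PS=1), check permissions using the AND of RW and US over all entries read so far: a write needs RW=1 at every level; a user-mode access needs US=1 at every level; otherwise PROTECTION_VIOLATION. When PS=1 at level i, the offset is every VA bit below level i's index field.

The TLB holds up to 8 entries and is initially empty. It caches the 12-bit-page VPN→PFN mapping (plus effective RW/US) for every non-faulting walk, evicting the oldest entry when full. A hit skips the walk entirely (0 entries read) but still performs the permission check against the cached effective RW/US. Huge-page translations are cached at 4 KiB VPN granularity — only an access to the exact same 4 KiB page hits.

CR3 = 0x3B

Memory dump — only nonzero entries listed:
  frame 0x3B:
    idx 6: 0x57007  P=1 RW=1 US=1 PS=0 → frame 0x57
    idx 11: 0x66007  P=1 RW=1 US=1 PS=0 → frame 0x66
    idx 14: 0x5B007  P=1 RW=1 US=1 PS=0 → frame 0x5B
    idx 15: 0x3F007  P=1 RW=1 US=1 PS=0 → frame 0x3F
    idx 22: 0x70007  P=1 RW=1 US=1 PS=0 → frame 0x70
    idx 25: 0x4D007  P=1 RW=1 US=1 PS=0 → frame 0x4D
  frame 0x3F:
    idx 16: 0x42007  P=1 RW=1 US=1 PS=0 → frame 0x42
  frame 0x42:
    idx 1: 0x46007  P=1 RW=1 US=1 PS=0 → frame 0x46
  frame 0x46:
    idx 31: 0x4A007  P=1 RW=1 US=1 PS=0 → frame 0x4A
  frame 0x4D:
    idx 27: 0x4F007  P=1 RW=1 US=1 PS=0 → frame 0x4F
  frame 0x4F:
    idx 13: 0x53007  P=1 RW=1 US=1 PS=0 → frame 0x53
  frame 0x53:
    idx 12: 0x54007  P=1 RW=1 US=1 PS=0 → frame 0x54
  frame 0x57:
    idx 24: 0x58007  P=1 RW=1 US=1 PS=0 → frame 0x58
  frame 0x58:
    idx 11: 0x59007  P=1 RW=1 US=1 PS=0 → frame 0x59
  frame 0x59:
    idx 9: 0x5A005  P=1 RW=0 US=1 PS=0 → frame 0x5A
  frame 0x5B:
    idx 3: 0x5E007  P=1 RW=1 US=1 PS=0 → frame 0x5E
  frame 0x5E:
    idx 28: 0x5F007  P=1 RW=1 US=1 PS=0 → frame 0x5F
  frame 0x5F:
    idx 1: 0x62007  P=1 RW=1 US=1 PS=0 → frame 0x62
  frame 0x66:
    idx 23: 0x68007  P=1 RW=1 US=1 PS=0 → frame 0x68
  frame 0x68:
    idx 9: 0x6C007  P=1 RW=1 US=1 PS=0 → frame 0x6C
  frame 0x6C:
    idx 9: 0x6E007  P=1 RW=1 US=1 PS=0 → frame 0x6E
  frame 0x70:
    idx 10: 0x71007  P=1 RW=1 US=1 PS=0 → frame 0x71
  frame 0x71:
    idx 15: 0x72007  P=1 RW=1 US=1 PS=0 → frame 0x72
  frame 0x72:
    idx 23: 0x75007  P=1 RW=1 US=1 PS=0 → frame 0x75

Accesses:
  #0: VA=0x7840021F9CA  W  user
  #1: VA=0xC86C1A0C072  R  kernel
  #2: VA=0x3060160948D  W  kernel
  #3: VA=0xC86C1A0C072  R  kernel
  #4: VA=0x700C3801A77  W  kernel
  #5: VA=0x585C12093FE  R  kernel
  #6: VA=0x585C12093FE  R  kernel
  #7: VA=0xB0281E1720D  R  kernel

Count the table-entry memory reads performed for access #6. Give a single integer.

Trace:
#0 VA=0x7840021F9CA (w,user):
  lvl0: tbl 0x3B, slot 15 ⇒ 0x3F007 (P1/RW1/US1/PS0)
  lvl1: tbl 0x3F, slot 16 ⇒ 0x42007 (P1/RW1/US1/PS0)
  lvl2: tbl 0x42, slot 1 ⇒ 0x46007 (P1/RW1/US1/PS0)
  lvl3: tbl 0x46, slot 31 ⇒ 0x4A007 (P1/RW1/US1/PS0)
  ✓ 0x4A9CA  — 4 lookups
#1 VA=0xC86C1A0C072 (r,kernel):
  lvl0: tbl 0x3B, slot 25 ⇒ 0x4D007 (P1/RW1/US1/PS0)
  lvl1: tbl 0x4D, slot 27 ⇒ 0x4F007 (P1/RW1/US1/PS0)
  lvl2: tbl 0x4F, slot 13 ⇒ 0x53007 (P1/RW1/US1/PS0)
  lvl3: tbl 0x53, slot 12 ⇒ 0x54007 (P1/RW1/US1/PS0)
  ✓ 0x54072  — 4 lookups
#2 VA=0x3060160948D (w,kernel):
  lvl0: tbl 0x3B, slot 6 ⇒ 0x57007 (P1/RW1/US1/PS0)
  lvl1: tbl 0x57, slot 24 ⇒ 0x58007 (P1/RW1/US1/PS0)
  lvl2: tbl 0x58, slot 11 ⇒ 0x59007 (P1/RW1/US1/PS0)
  lvl3: tbl 0x59, slot 9 ⇒ 0x5A005 (P1/RW0/US1/PS0)
  ⇒ fault: PROTECTION_VIOLATION  — 4 lookups
#3 VA=0xC86C1A0C072 (r,kernel):
  TLB hit vpn=0xC86C1A0C → PA=0x54072
#4 VA=0x700C3801A77 (w,kernel):
  lvl0: tbl 0x3B, slot 14 ⇒ 0x5B007 (P1/RW1/US1/PS0)
  lvl1: tbl 0x5B, slot 3 ⇒ 0x5E007 (P1/RW1/US1/PS0)
  lvl2: tbl 0x5E, slot 28 ⇒ 0x5F007 (P1/RW1/US1/PS0)
  lvl3: tbl 0x5F, slot 1 ⇒ 0x62007 (P1/RW1/US1/PS0)
  ✓ 0x62A77  — 4 lookups
#5 VA=0x585C12093FE (r,kernel):
  lvl0: tbl 0x3B, slot 11 ⇒ 0x66007 (P1/RW1/US1/PS0)
  lvl1: tbl 0x66, slot 23 ⇒ 0x68007 (P1/RW1/US1/PS0)
  lvl2: tbl 0x68, slot 9 ⇒ 0x6C007 (P1/RW1/US1/PS0)
  lvl3: tbl 0x6C, slot 9 ⇒ 0x6E007 (P1/RW1/US1/PS0)
  ✓ 0x6E3FE  — 4 lookups
#6 VA=0x585C12093FE (r,kernel):
  TLB hit vpn=0x585C1209 → PA=0x6E3FE
#7 VA=0xB0281E1720D (r,kernel):
  lvl0: tbl 0x3B, slot 22 ⇒ 0x70007 (P1/RW1/US1/PS0)
  lvl1: tbl 0x70, slot 10 ⇒ 0x71007 (P1/RW1/US1/PS0)
  lvl2: tbl 0x71, slot 15 ⇒ 0x72007 (P1/RW1/US1/PS0)
  lvl3: tbl 0x72, slot 23 ⇒ 0x75007 (P1/RW1/US1/PS0)
  ✓ 0x7520D  — 4 lookups

Entries read for #6: 0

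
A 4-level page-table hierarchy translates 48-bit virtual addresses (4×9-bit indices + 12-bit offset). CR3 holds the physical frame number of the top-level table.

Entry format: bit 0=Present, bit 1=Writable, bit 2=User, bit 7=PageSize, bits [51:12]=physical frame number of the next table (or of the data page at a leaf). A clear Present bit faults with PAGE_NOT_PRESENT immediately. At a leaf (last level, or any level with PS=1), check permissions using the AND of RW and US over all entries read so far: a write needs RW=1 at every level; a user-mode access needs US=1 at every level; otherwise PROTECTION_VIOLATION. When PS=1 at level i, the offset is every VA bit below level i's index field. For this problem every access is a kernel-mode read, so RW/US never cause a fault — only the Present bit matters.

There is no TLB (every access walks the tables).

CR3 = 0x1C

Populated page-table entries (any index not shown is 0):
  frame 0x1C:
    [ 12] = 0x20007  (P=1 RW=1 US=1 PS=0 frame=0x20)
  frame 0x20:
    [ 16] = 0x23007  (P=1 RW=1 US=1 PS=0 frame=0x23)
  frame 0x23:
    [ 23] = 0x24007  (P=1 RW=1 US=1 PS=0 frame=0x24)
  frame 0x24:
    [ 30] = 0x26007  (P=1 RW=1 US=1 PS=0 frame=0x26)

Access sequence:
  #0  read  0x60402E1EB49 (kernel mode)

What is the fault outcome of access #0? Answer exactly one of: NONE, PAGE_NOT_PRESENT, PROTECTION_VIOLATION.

Trace:
#0 VA=0x60402E1EB49 (r,kernel):
  L0: frame=0x1C idx=12 entry=0x20007 [P=1 RW=1 US=1 PS=0]
  L1: frame=0x20 idx=16 entry=0x23007 [P=1 RW=1 US=1 PS=0]
  L2: frame=0x23 idx=23 entry=0x24007 [P=1 RW=1 US=1 PS=0]
  L3: frame=0x24 idx=30 entry=0x26007 [P=1 RW=1 US=1 PS=0]
  → PA=0x26B49  (4 entries read)

Access #0 fault: NONE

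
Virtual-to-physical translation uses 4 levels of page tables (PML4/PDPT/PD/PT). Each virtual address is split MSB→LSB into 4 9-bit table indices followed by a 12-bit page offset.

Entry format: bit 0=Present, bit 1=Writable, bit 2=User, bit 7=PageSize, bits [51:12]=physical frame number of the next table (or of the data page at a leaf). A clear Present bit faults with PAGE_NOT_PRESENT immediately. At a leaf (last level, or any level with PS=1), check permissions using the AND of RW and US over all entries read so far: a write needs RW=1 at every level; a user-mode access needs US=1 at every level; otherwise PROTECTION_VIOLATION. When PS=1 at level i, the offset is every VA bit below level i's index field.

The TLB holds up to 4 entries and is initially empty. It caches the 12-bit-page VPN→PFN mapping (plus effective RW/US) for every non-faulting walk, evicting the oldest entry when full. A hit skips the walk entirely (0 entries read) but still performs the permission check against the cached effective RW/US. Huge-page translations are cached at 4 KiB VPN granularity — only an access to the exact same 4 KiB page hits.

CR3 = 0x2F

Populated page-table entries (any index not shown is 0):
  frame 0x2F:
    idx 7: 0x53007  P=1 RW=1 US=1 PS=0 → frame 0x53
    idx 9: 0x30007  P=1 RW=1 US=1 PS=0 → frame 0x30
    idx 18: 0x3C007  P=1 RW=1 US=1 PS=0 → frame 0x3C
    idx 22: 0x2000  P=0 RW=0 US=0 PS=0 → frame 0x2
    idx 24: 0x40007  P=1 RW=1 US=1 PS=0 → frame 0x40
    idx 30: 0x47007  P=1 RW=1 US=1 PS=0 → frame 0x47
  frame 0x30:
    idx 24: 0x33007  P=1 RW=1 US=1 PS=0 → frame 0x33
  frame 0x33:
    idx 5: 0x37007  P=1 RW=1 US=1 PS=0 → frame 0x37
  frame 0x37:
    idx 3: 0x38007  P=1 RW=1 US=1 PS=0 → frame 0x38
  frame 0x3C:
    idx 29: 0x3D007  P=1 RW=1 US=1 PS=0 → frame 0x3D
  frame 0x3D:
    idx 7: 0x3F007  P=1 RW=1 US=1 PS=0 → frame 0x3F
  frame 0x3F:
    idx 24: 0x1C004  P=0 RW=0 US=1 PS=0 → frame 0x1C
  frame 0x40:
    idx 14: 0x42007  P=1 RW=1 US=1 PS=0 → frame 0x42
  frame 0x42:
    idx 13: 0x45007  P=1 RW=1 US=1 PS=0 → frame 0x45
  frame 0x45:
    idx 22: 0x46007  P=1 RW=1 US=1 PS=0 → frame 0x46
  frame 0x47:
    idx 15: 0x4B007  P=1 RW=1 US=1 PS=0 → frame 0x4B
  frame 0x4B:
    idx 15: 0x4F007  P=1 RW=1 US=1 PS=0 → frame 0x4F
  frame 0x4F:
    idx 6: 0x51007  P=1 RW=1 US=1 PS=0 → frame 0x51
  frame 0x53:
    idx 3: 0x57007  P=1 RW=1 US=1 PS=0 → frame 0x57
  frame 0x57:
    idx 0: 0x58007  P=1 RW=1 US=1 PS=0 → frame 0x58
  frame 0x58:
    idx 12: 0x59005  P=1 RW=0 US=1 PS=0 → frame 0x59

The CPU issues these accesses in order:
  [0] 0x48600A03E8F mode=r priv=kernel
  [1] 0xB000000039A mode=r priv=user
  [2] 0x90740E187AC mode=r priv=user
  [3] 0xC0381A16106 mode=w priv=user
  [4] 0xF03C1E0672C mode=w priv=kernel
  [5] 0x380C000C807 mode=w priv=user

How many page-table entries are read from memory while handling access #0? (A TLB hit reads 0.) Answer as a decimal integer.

Walk each access:
#0 VA=0x48600A03E8F (r,kernel):
  L0: frame=0x2F idx=9 entry=0x30007 [P=1 RW=1 US=1 PS=0]
  L1: frame=0x30 idx=24 entry=0x33007 [P=1 RW=1 US=1 PS=0]
  L2: frame=0x33 idx=5 entry=0x37007 [P=1 RW=1 US=1 PS=0]
  L3: frame=0x37 idx=3 entry=0x38007 [P=1 RW=1 US=1 PS=0]
  ✓ 0x38E8F  — 4 lookups
#1 VA=0xB000000039A (r,user):
  L0: frame=0x2F idx=22 entry=0x2000 [P=0 RW=0 US=0 PS=0]
  ⇒ fault: PAGE_NOT_PRESENT  — 1 lookups
#2 VA=0x90740E187AC (r,user):
  L0: frame=0x2F idx=18 entry=0x3C007 [P=1 RW=1 US=1 PS=0]
  L1: frame=0x3C idx=29 entry=0x3D007 [P=1 RW=1 US=1 PS=0]
  L2: frame=0x3D idx=7 entry=0x3F007 [P=1 RW=1 US=1 PS=0]
  L3: frame=0x3F idx=24 entry=0x1C004 [P=0 RW=0 US=1 PS=0]
  ⇒ fault: PAGE_NOT_PRESENT  — 4 lookups
#3 VA=0xC0381A16106 (w,user):
  L0: frame=0x2F idx=24 entry=0x40007 [P=1 RW=1 US=1 PS=0]
  L1: frame=0x40 idx=14 entry=0x42007 [P=1 RW=1 US=1 PS=0]
  L2: frame=0x42 idx=13 entry=0x45007 [P=1 RW=1 US=1 PS=0]
  L3: frame=0x45 idx=22 entry=0x46007 [P=1 RW=1 US=1 PS=0]
  ✓ 0x46106  — 4 lookups
#4 VA=0xF03C1E0672C (w,kernel):
  L0: frame=0x2F idx=30 entry=0x47007 [P=1 RW=1 US=1 PS=0]
  L1: frame=0x47 idx=15 entry=0x4B007 [P=1 RW=1 US=1 PS=0]
  L2: frame=0x4B idx=15 entry=0x4F007 [P=1 RW=1 US=1 PS=0]
  L3: frame=0x4F idx=6 entry=0x51007 [P=1 RW=1 US=1 PS=0]
  ✓ 0x5172C  — 4 lookups
#5 VA=0x380C000C807 (w,user):
  L0: frame=0x2F idx=7 entry=0x53007 [P=1 RW=1 US=1 PS=0]
  L1: frame=0x53 idx=3 entry=0x57007 [P=1 RW=1 US=1 PS=0]
  L2: frame=0x57 idx=0 entry=0x58007 [P=1 RW=1 US=1 PS=0]
  L3: frame=0x58 idx=12 entry=0x59005 [P=1 RW=0 US=1 PS=0]
  ⇒ fault: PROTECTION_VIOLATION  — 4 lookups

Entries read for #0: 4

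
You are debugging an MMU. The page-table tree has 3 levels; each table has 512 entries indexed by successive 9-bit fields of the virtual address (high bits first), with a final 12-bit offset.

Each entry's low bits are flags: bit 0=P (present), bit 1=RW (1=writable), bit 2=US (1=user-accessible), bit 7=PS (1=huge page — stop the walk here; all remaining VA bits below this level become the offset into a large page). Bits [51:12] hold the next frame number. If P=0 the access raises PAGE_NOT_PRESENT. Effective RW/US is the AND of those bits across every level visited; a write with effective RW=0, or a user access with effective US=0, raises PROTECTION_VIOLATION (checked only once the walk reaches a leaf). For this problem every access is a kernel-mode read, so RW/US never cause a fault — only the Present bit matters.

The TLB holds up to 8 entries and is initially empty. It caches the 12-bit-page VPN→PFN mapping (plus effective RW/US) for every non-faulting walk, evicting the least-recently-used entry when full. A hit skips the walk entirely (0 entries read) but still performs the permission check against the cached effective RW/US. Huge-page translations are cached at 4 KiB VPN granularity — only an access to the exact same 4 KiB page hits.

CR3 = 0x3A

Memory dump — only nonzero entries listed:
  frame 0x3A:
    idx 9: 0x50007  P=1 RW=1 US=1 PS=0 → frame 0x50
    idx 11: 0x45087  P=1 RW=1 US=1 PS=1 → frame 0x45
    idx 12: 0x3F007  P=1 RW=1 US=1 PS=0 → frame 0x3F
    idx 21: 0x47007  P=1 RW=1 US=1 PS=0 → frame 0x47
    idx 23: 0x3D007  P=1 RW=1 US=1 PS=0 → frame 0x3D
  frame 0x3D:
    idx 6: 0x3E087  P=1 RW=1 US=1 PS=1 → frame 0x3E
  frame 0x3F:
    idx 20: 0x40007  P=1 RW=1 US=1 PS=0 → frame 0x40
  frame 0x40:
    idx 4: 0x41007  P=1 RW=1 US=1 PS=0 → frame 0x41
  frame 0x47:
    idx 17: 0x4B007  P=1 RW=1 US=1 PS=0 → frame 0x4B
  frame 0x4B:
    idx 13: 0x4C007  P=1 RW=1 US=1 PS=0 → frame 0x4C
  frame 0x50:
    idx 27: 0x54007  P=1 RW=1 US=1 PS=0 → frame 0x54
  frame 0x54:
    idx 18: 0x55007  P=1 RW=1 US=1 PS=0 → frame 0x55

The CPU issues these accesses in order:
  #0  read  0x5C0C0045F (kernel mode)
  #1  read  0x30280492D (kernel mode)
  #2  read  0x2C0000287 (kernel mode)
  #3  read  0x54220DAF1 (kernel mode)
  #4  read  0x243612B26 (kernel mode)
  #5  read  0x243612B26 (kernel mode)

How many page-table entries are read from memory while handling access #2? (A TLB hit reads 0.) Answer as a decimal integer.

Trace:
#0 VA=0x5C0C0045F (r,kernel):
  [0] read 0x3A idx=23: raw=0x3D007 flags P=1 W=1 U=1 S=0
  [1] read 0x3D idx=6: raw=0x3E087 flags P=1 W=1 U=1 S=1
  → PA=0x3E45F (huge @L1)  (2 entries read)
#1 VA=0x30280492D (r,kernel):
  [0] read 0x3A idx=12: raw=0x3F007 flags P=1 W=1 U=1 S=0
  [1] read 0x3F idx=20: raw=0x40007 flags P=1 W=1 U=1 S=0
  [2] read 0x40 idx=4: raw=0x41007 flags P=1 W=1 U=1 S=0
  → PA=0x4192D  (3 entries read)
#2 VA=0x2C0000287 (r,kernel):
  [0] read 0x3A idx=11: raw=0x45087 flags P=1 W=1 U=1 S=1
  → PA=0x45287 (huge @L0)  (1 entries read)
#3 VA=0x54220DAF1 (r,kernel):
  [0] read 0x3A idx=21: raw=0x47007 flags P=1 W=1 U=1 S=0
  [1] read 0x47 idx=17: raw=0x4B007 flags P=1 W=1 U=1 S=0
  [2] read 0x4B idx=13: raw=0x4C007 flags P=1 W=1 U=1 S=0
  → PA=0x4CAF1  (3 entries read)
#4 VA=0x243612B26 (r,kernel):
  [0] read 0x3A idx=9: raw=0x50007 flags P=1 W=1 U=1 S=0
  [1] read 0x50 idx=27: raw=0x54007 flags P=1 W=1 U=1 S=0
  [2] read 0x54 idx=18: raw=0x55007 flags P=1 W=1 U=1 S=0
  → PA=0x55B26  (3 entries read)
#5 VA=0x243612B26 (r,kernel):
  TLB hit vpn=0x243612 → PA=0x55B26

Entries read for #2: 1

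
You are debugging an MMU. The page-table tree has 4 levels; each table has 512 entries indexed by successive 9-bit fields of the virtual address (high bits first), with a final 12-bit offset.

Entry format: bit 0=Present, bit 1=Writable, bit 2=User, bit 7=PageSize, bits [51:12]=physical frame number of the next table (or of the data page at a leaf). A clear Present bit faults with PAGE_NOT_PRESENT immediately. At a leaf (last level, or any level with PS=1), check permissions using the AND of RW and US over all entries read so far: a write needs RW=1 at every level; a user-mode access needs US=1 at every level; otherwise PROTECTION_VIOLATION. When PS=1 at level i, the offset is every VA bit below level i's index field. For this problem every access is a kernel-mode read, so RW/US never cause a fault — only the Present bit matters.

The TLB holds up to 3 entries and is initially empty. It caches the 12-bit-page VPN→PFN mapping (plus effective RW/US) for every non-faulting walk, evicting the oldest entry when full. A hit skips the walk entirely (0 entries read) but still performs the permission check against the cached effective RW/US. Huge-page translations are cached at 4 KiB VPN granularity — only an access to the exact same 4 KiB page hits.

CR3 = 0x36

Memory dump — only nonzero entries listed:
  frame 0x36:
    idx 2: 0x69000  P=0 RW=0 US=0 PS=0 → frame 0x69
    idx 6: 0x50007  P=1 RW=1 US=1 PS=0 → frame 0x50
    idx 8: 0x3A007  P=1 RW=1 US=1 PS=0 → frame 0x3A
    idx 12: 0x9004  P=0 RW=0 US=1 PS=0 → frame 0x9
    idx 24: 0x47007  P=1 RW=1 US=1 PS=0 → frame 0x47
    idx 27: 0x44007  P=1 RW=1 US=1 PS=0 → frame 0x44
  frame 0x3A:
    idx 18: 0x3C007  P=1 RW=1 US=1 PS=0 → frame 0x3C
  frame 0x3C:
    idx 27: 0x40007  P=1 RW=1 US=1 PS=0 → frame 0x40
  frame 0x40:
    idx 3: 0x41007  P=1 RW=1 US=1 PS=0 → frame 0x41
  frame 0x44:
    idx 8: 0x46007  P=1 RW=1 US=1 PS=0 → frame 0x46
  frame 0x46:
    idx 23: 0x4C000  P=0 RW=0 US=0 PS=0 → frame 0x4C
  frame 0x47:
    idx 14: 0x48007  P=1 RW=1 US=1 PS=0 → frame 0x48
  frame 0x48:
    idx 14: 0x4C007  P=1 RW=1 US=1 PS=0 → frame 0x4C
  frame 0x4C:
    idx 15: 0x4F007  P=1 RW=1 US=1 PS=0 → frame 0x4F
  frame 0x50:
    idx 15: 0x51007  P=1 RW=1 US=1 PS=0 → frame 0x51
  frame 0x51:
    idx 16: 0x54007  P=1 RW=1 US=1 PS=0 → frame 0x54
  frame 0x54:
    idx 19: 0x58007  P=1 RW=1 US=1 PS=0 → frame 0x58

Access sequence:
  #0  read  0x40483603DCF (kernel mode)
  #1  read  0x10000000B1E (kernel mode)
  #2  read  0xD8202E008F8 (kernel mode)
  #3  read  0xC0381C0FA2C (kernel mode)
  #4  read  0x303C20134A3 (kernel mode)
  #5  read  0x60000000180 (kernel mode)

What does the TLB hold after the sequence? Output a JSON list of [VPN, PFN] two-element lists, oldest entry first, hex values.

Trace:
#0 VA=0x40483603DCF (r,kernel):
  L0: frame=0x36 idx=8 entry=0x3A007 [P=1 RW=1 US=1 PS=0]
  L1: frame=0x3A idx=18 entry=0x3C007 [P=1 RW=1 US=1 PS=0]
  L2: frame=0x3C idx=27 entry=0x40007 [P=1 RW=1 US=1 PS=0]
  L3: frame=0x40 idx=3 entry=0x41007 [P=1 RW=1 US=1 PS=0]
  ⇒ phys 0x41DCF  [4 reads]
#1 VA=0x10000000B1E (r,kernel):
  L0: frame=0x36 idx=2 entry=0x69000 [P=0 RW=0 US=0 PS=0]
  ✗ PAGE_NOT_PRESENT  [1 reads]
#2 VA=0xD8202E008F8 (r,kernel):
  L0: frame=0x36 idx=27 entry=0x44007 [P=1 RW=1 US=1 PS=0]
  L1: frame=0x44 idx=8 entry=0x46007 [P=1 RW=1 US=1 PS=0]
  L2: frame=0x46 idx=23 entry=0x4C000 [P=0 RW=0 US=0 PS=0]
  ✗ PAGE_NOT_PRESENT  [3 reads]
#3 VA=0xC0381C0FA2C (r,kernel):
  L0: frame=0x36 idx=24 entry=0x47007 [P=1 RW=1 US=1 PS=0]
  L1: frame=0x47 idx=14 entry=0x48007 [P=1 RW=1 US=1 PS=0]
  L2: frame=0x48 idx=14 entry=0x4C007 [P=1 RW=1 US=1 PS=0]
  L3: frame=0x4C idx=15 entry=0x4F007 [P=1 RW=1 US=1 PS=0]
  ⇒ phys 0x4FA2C  [4 reads]
#4 VA=0x303C20134A3 (r,kernel):
  L0: frame=0x36 idx=6 entry=0x50007 [P=1 RW=1 US=1 PS=0]
  L1: frame=0x50 idx=15 entry=0x51007 [P=1 RW=1 US=1 PS=0]
  L2: frame=0x51 idx=16 entry=0x54007 [P=1 RW=1 US=1 PS=0]
  L3: frame=0x54 idx=19 entry=0x58007 [P=1 RW=1 US=1 PS=0]
  ⇒ phys 0x584A3  [4 reads]
#5 VA=0x60000000180 (r,kernel):
  L0: frame=0x36 idx=12 entry=0x9004 [P=0 RW=0 US=1 PS=0]
  ✗ PAGE_NOT_PRESENT  [1 reads]

TLB: [["0x40483603", "0x41"], ["0xC0381C0F", "0x4F"], ["0x303C2013", "0x58"]]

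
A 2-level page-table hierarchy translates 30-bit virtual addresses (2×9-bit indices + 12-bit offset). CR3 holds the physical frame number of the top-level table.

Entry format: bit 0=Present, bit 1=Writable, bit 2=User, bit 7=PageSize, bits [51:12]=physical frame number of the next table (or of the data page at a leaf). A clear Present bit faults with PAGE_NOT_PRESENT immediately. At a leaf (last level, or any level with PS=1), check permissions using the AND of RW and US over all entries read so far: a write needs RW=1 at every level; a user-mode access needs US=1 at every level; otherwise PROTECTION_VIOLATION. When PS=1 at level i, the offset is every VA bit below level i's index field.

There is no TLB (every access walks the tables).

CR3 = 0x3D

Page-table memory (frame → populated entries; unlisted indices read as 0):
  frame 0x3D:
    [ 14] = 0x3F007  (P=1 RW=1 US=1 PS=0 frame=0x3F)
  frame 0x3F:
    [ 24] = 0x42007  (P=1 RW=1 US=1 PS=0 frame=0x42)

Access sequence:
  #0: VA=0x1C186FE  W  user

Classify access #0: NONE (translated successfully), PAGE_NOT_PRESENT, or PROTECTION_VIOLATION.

Walk each access:
#0 VA=0x1C186FE (w,user):
  lvl0: tbl 0x3D, slot 14 ⇒ 0x3F007 (P1/RW1/US1/PS0)
  lvl1: tbl 0x3F, slot 24 ⇒ 0x42007 (P1/RW1/US1/PS0)
  ⇒ phys 0x426FE  [2 reads]

Access #0 fault: NONE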